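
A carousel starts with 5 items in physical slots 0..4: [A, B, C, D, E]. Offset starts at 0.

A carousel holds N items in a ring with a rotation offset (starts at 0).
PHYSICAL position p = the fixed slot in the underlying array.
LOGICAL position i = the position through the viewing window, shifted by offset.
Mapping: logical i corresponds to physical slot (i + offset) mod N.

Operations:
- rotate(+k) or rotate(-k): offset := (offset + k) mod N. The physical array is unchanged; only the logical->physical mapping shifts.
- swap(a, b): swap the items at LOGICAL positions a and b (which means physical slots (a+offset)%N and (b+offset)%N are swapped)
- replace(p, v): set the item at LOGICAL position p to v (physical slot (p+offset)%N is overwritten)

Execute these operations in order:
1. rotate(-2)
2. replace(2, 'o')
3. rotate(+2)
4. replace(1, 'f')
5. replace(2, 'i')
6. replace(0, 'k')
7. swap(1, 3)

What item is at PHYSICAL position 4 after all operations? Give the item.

Answer: E

Derivation:
After op 1 (rotate(-2)): offset=3, physical=[A,B,C,D,E], logical=[D,E,A,B,C]
After op 2 (replace(2, 'o')): offset=3, physical=[o,B,C,D,E], logical=[D,E,o,B,C]
After op 3 (rotate(+2)): offset=0, physical=[o,B,C,D,E], logical=[o,B,C,D,E]
After op 4 (replace(1, 'f')): offset=0, physical=[o,f,C,D,E], logical=[o,f,C,D,E]
After op 5 (replace(2, 'i')): offset=0, physical=[o,f,i,D,E], logical=[o,f,i,D,E]
After op 6 (replace(0, 'k')): offset=0, physical=[k,f,i,D,E], logical=[k,f,i,D,E]
After op 7 (swap(1, 3)): offset=0, physical=[k,D,i,f,E], logical=[k,D,i,f,E]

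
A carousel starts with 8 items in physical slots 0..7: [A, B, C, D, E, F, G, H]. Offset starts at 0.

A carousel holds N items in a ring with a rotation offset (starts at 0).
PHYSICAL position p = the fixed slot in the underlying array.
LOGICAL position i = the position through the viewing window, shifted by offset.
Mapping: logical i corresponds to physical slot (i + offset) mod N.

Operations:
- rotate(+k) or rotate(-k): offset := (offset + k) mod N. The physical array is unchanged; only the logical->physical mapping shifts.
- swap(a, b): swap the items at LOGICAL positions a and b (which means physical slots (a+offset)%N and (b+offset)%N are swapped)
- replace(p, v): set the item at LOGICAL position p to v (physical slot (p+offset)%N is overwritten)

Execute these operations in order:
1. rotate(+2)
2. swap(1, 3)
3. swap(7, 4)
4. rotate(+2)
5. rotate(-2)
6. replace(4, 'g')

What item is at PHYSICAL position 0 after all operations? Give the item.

After op 1 (rotate(+2)): offset=2, physical=[A,B,C,D,E,F,G,H], logical=[C,D,E,F,G,H,A,B]
After op 2 (swap(1, 3)): offset=2, physical=[A,B,C,F,E,D,G,H], logical=[C,F,E,D,G,H,A,B]
After op 3 (swap(7, 4)): offset=2, physical=[A,G,C,F,E,D,B,H], logical=[C,F,E,D,B,H,A,G]
After op 4 (rotate(+2)): offset=4, physical=[A,G,C,F,E,D,B,H], logical=[E,D,B,H,A,G,C,F]
After op 5 (rotate(-2)): offset=2, physical=[A,G,C,F,E,D,B,H], logical=[C,F,E,D,B,H,A,G]
After op 6 (replace(4, 'g')): offset=2, physical=[A,G,C,F,E,D,g,H], logical=[C,F,E,D,g,H,A,G]

Answer: A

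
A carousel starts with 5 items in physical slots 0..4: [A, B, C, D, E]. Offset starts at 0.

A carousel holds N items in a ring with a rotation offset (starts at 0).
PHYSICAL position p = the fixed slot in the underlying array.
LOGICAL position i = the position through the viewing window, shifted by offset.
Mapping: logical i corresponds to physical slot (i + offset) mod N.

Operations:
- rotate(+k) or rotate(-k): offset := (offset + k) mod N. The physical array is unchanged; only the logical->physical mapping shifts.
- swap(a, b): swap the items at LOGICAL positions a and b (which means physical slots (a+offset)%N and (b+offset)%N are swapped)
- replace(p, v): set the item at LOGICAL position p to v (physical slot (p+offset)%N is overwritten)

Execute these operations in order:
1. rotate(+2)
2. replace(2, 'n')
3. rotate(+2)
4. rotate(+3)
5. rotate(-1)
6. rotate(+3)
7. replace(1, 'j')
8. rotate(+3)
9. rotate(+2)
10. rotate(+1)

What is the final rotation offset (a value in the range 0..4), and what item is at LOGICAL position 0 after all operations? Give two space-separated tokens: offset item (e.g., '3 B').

Answer: 0 j

Derivation:
After op 1 (rotate(+2)): offset=2, physical=[A,B,C,D,E], logical=[C,D,E,A,B]
After op 2 (replace(2, 'n')): offset=2, physical=[A,B,C,D,n], logical=[C,D,n,A,B]
After op 3 (rotate(+2)): offset=4, physical=[A,B,C,D,n], logical=[n,A,B,C,D]
After op 4 (rotate(+3)): offset=2, physical=[A,B,C,D,n], logical=[C,D,n,A,B]
After op 5 (rotate(-1)): offset=1, physical=[A,B,C,D,n], logical=[B,C,D,n,A]
After op 6 (rotate(+3)): offset=4, physical=[A,B,C,D,n], logical=[n,A,B,C,D]
After op 7 (replace(1, 'j')): offset=4, physical=[j,B,C,D,n], logical=[n,j,B,C,D]
After op 8 (rotate(+3)): offset=2, physical=[j,B,C,D,n], logical=[C,D,n,j,B]
After op 9 (rotate(+2)): offset=4, physical=[j,B,C,D,n], logical=[n,j,B,C,D]
After op 10 (rotate(+1)): offset=0, physical=[j,B,C,D,n], logical=[j,B,C,D,n]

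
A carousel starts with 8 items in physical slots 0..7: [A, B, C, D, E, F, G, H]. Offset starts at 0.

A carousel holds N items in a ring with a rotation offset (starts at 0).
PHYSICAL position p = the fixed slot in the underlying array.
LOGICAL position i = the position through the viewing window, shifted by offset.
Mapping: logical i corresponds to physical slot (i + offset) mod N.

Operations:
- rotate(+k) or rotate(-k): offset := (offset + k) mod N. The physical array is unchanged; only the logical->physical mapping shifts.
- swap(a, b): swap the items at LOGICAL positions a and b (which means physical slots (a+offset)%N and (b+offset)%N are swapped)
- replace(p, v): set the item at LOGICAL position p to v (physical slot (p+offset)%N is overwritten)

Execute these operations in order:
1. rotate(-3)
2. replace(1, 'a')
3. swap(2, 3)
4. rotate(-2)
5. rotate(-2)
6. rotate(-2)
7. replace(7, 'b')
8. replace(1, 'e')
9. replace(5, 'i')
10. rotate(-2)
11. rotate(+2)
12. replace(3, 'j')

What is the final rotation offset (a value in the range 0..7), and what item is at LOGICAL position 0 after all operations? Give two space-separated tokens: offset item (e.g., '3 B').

Answer: 7 A

Derivation:
After op 1 (rotate(-3)): offset=5, physical=[A,B,C,D,E,F,G,H], logical=[F,G,H,A,B,C,D,E]
After op 2 (replace(1, 'a')): offset=5, physical=[A,B,C,D,E,F,a,H], logical=[F,a,H,A,B,C,D,E]
After op 3 (swap(2, 3)): offset=5, physical=[H,B,C,D,E,F,a,A], logical=[F,a,A,H,B,C,D,E]
After op 4 (rotate(-2)): offset=3, physical=[H,B,C,D,E,F,a,A], logical=[D,E,F,a,A,H,B,C]
After op 5 (rotate(-2)): offset=1, physical=[H,B,C,D,E,F,a,A], logical=[B,C,D,E,F,a,A,H]
After op 6 (rotate(-2)): offset=7, physical=[H,B,C,D,E,F,a,A], logical=[A,H,B,C,D,E,F,a]
After op 7 (replace(7, 'b')): offset=7, physical=[H,B,C,D,E,F,b,A], logical=[A,H,B,C,D,E,F,b]
After op 8 (replace(1, 'e')): offset=7, physical=[e,B,C,D,E,F,b,A], logical=[A,e,B,C,D,E,F,b]
After op 9 (replace(5, 'i')): offset=7, physical=[e,B,C,D,i,F,b,A], logical=[A,e,B,C,D,i,F,b]
After op 10 (rotate(-2)): offset=5, physical=[e,B,C,D,i,F,b,A], logical=[F,b,A,e,B,C,D,i]
After op 11 (rotate(+2)): offset=7, physical=[e,B,C,D,i,F,b,A], logical=[A,e,B,C,D,i,F,b]
After op 12 (replace(3, 'j')): offset=7, physical=[e,B,j,D,i,F,b,A], logical=[A,e,B,j,D,i,F,b]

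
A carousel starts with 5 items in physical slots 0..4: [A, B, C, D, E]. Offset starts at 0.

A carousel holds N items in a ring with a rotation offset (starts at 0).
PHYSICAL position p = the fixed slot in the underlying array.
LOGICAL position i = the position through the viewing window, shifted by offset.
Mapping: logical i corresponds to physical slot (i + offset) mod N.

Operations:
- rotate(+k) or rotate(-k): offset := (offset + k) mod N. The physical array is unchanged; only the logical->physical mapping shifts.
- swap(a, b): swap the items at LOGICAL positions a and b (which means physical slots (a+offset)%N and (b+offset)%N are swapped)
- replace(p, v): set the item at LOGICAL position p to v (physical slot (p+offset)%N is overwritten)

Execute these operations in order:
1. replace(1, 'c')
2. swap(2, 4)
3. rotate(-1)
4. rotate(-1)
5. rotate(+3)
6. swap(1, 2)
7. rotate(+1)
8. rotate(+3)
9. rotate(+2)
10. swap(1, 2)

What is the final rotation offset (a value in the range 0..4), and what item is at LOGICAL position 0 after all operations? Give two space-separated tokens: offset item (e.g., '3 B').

After op 1 (replace(1, 'c')): offset=0, physical=[A,c,C,D,E], logical=[A,c,C,D,E]
After op 2 (swap(2, 4)): offset=0, physical=[A,c,E,D,C], logical=[A,c,E,D,C]
After op 3 (rotate(-1)): offset=4, physical=[A,c,E,D,C], logical=[C,A,c,E,D]
After op 4 (rotate(-1)): offset=3, physical=[A,c,E,D,C], logical=[D,C,A,c,E]
After op 5 (rotate(+3)): offset=1, physical=[A,c,E,D,C], logical=[c,E,D,C,A]
After op 6 (swap(1, 2)): offset=1, physical=[A,c,D,E,C], logical=[c,D,E,C,A]
After op 7 (rotate(+1)): offset=2, physical=[A,c,D,E,C], logical=[D,E,C,A,c]
After op 8 (rotate(+3)): offset=0, physical=[A,c,D,E,C], logical=[A,c,D,E,C]
After op 9 (rotate(+2)): offset=2, physical=[A,c,D,E,C], logical=[D,E,C,A,c]
After op 10 (swap(1, 2)): offset=2, physical=[A,c,D,C,E], logical=[D,C,E,A,c]

Answer: 2 D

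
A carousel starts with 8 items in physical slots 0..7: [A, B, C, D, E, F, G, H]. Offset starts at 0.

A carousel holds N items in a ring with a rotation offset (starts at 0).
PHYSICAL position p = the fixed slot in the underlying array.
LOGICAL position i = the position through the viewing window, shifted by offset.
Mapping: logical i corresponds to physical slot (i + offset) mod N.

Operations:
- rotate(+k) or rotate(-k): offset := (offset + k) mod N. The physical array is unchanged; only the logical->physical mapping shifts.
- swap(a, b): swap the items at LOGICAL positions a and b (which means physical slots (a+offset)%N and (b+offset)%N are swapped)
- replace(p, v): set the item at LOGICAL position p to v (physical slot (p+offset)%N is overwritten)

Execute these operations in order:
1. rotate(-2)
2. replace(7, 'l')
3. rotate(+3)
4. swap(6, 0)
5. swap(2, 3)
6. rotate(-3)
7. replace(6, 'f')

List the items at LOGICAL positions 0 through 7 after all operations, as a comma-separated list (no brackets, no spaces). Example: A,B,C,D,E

Answer: G,B,A,H,C,E,f,l

Derivation:
After op 1 (rotate(-2)): offset=6, physical=[A,B,C,D,E,F,G,H], logical=[G,H,A,B,C,D,E,F]
After op 2 (replace(7, 'l')): offset=6, physical=[A,B,C,D,E,l,G,H], logical=[G,H,A,B,C,D,E,l]
After op 3 (rotate(+3)): offset=1, physical=[A,B,C,D,E,l,G,H], logical=[B,C,D,E,l,G,H,A]
After op 4 (swap(6, 0)): offset=1, physical=[A,H,C,D,E,l,G,B], logical=[H,C,D,E,l,G,B,A]
After op 5 (swap(2, 3)): offset=1, physical=[A,H,C,E,D,l,G,B], logical=[H,C,E,D,l,G,B,A]
After op 6 (rotate(-3)): offset=6, physical=[A,H,C,E,D,l,G,B], logical=[G,B,A,H,C,E,D,l]
After op 7 (replace(6, 'f')): offset=6, physical=[A,H,C,E,f,l,G,B], logical=[G,B,A,H,C,E,f,l]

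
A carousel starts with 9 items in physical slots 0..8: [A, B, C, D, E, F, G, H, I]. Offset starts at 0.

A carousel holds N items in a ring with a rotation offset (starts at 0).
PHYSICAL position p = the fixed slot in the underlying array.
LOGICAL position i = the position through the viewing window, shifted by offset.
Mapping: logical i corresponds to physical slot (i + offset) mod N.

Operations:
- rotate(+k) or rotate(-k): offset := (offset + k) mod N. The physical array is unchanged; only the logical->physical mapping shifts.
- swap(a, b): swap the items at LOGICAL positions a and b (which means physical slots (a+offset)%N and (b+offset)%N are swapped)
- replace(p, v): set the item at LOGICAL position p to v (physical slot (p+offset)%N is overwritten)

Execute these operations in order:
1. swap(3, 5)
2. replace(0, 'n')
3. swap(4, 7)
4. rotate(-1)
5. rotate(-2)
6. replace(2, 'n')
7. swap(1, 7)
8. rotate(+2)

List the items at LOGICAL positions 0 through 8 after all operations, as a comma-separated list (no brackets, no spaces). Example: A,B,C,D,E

Answer: n,n,B,C,F,E,D,G,H

Derivation:
After op 1 (swap(3, 5)): offset=0, physical=[A,B,C,F,E,D,G,H,I], logical=[A,B,C,F,E,D,G,H,I]
After op 2 (replace(0, 'n')): offset=0, physical=[n,B,C,F,E,D,G,H,I], logical=[n,B,C,F,E,D,G,H,I]
After op 3 (swap(4, 7)): offset=0, physical=[n,B,C,F,H,D,G,E,I], logical=[n,B,C,F,H,D,G,E,I]
After op 4 (rotate(-1)): offset=8, physical=[n,B,C,F,H,D,G,E,I], logical=[I,n,B,C,F,H,D,G,E]
After op 5 (rotate(-2)): offset=6, physical=[n,B,C,F,H,D,G,E,I], logical=[G,E,I,n,B,C,F,H,D]
After op 6 (replace(2, 'n')): offset=6, physical=[n,B,C,F,H,D,G,E,n], logical=[G,E,n,n,B,C,F,H,D]
After op 7 (swap(1, 7)): offset=6, physical=[n,B,C,F,E,D,G,H,n], logical=[G,H,n,n,B,C,F,E,D]
After op 8 (rotate(+2)): offset=8, physical=[n,B,C,F,E,D,G,H,n], logical=[n,n,B,C,F,E,D,G,H]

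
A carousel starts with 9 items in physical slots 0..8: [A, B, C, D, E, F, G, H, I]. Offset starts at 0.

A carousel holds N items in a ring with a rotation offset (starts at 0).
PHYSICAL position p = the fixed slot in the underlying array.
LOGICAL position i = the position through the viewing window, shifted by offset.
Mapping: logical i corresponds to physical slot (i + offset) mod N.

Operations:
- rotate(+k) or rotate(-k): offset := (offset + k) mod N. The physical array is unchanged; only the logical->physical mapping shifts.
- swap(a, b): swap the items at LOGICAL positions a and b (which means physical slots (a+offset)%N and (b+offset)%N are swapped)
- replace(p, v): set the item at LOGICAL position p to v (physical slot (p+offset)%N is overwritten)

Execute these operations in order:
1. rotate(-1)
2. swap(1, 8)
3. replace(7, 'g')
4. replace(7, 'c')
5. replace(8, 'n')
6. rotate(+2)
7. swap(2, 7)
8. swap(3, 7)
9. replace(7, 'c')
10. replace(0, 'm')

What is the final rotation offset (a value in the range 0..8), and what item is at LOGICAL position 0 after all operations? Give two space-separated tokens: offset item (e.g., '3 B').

After op 1 (rotate(-1)): offset=8, physical=[A,B,C,D,E,F,G,H,I], logical=[I,A,B,C,D,E,F,G,H]
After op 2 (swap(1, 8)): offset=8, physical=[H,B,C,D,E,F,G,A,I], logical=[I,H,B,C,D,E,F,G,A]
After op 3 (replace(7, 'g')): offset=8, physical=[H,B,C,D,E,F,g,A,I], logical=[I,H,B,C,D,E,F,g,A]
After op 4 (replace(7, 'c')): offset=8, physical=[H,B,C,D,E,F,c,A,I], logical=[I,H,B,C,D,E,F,c,A]
After op 5 (replace(8, 'n')): offset=8, physical=[H,B,C,D,E,F,c,n,I], logical=[I,H,B,C,D,E,F,c,n]
After op 6 (rotate(+2)): offset=1, physical=[H,B,C,D,E,F,c,n,I], logical=[B,C,D,E,F,c,n,I,H]
After op 7 (swap(2, 7)): offset=1, physical=[H,B,C,I,E,F,c,n,D], logical=[B,C,I,E,F,c,n,D,H]
After op 8 (swap(3, 7)): offset=1, physical=[H,B,C,I,D,F,c,n,E], logical=[B,C,I,D,F,c,n,E,H]
After op 9 (replace(7, 'c')): offset=1, physical=[H,B,C,I,D,F,c,n,c], logical=[B,C,I,D,F,c,n,c,H]
After op 10 (replace(0, 'm')): offset=1, physical=[H,m,C,I,D,F,c,n,c], logical=[m,C,I,D,F,c,n,c,H]

Answer: 1 m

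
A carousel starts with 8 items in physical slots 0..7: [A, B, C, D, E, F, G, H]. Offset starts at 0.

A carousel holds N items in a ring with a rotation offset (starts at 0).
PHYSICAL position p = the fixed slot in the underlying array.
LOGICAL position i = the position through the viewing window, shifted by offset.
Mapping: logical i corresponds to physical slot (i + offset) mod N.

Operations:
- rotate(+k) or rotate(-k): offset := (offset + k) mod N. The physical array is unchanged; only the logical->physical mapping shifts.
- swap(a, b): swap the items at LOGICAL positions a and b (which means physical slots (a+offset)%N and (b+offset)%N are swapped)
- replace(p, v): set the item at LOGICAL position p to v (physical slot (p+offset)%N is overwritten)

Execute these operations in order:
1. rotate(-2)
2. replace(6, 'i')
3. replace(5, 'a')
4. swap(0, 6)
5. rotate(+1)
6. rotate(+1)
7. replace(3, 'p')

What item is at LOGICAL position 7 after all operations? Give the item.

After op 1 (rotate(-2)): offset=6, physical=[A,B,C,D,E,F,G,H], logical=[G,H,A,B,C,D,E,F]
After op 2 (replace(6, 'i')): offset=6, physical=[A,B,C,D,i,F,G,H], logical=[G,H,A,B,C,D,i,F]
After op 3 (replace(5, 'a')): offset=6, physical=[A,B,C,a,i,F,G,H], logical=[G,H,A,B,C,a,i,F]
After op 4 (swap(0, 6)): offset=6, physical=[A,B,C,a,G,F,i,H], logical=[i,H,A,B,C,a,G,F]
After op 5 (rotate(+1)): offset=7, physical=[A,B,C,a,G,F,i,H], logical=[H,A,B,C,a,G,F,i]
After op 6 (rotate(+1)): offset=0, physical=[A,B,C,a,G,F,i,H], logical=[A,B,C,a,G,F,i,H]
After op 7 (replace(3, 'p')): offset=0, physical=[A,B,C,p,G,F,i,H], logical=[A,B,C,p,G,F,i,H]

Answer: H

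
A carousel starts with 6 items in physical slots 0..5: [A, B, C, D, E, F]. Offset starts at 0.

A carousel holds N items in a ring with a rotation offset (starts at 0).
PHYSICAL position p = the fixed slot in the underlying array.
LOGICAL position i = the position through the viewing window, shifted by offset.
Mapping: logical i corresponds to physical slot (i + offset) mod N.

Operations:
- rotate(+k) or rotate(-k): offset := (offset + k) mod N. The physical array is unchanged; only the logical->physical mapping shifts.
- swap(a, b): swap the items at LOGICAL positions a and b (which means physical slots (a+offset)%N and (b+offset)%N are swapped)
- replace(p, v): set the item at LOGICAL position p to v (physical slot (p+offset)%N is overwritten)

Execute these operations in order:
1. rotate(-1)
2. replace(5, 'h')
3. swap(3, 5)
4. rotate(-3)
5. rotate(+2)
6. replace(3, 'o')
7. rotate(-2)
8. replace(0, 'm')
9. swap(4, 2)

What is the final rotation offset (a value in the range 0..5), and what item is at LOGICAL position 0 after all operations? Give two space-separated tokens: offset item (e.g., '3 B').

After op 1 (rotate(-1)): offset=5, physical=[A,B,C,D,E,F], logical=[F,A,B,C,D,E]
After op 2 (replace(5, 'h')): offset=5, physical=[A,B,C,D,h,F], logical=[F,A,B,C,D,h]
After op 3 (swap(3, 5)): offset=5, physical=[A,B,h,D,C,F], logical=[F,A,B,h,D,C]
After op 4 (rotate(-3)): offset=2, physical=[A,B,h,D,C,F], logical=[h,D,C,F,A,B]
After op 5 (rotate(+2)): offset=4, physical=[A,B,h,D,C,F], logical=[C,F,A,B,h,D]
After op 6 (replace(3, 'o')): offset=4, physical=[A,o,h,D,C,F], logical=[C,F,A,o,h,D]
After op 7 (rotate(-2)): offset=2, physical=[A,o,h,D,C,F], logical=[h,D,C,F,A,o]
After op 8 (replace(0, 'm')): offset=2, physical=[A,o,m,D,C,F], logical=[m,D,C,F,A,o]
After op 9 (swap(4, 2)): offset=2, physical=[C,o,m,D,A,F], logical=[m,D,A,F,C,o]

Answer: 2 m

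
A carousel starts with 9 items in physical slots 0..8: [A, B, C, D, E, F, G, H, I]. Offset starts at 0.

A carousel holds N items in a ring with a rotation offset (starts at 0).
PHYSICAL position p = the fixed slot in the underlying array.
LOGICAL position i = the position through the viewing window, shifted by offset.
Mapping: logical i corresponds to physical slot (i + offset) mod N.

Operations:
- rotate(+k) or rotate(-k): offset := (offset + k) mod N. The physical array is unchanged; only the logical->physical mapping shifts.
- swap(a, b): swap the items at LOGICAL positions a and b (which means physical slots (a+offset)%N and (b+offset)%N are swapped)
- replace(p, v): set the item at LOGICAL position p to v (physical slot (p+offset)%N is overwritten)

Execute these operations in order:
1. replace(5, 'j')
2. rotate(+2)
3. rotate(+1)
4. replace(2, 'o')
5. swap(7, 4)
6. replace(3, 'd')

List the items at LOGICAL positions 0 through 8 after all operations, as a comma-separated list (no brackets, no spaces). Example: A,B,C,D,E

Answer: D,E,o,d,B,I,A,H,C

Derivation:
After op 1 (replace(5, 'j')): offset=0, physical=[A,B,C,D,E,j,G,H,I], logical=[A,B,C,D,E,j,G,H,I]
After op 2 (rotate(+2)): offset=2, physical=[A,B,C,D,E,j,G,H,I], logical=[C,D,E,j,G,H,I,A,B]
After op 3 (rotate(+1)): offset=3, physical=[A,B,C,D,E,j,G,H,I], logical=[D,E,j,G,H,I,A,B,C]
After op 4 (replace(2, 'o')): offset=3, physical=[A,B,C,D,E,o,G,H,I], logical=[D,E,o,G,H,I,A,B,C]
After op 5 (swap(7, 4)): offset=3, physical=[A,H,C,D,E,o,G,B,I], logical=[D,E,o,G,B,I,A,H,C]
After op 6 (replace(3, 'd')): offset=3, physical=[A,H,C,D,E,o,d,B,I], logical=[D,E,o,d,B,I,A,H,C]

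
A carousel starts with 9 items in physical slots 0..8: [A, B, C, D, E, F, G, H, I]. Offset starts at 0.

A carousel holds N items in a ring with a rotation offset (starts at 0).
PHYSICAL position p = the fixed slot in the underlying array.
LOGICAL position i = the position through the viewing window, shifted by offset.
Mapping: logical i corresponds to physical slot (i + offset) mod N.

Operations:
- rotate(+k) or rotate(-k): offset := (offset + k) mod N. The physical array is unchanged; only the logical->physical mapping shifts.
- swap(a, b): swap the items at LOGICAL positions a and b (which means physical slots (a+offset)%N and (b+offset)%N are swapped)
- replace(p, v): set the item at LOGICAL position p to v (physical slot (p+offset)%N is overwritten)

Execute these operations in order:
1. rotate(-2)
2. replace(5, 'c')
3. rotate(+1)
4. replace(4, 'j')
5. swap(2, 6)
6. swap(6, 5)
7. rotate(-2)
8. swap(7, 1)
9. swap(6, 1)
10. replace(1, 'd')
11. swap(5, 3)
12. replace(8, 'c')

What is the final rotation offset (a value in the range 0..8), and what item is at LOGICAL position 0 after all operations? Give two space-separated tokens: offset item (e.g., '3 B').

Answer: 6 G

Derivation:
After op 1 (rotate(-2)): offset=7, physical=[A,B,C,D,E,F,G,H,I], logical=[H,I,A,B,C,D,E,F,G]
After op 2 (replace(5, 'c')): offset=7, physical=[A,B,C,c,E,F,G,H,I], logical=[H,I,A,B,C,c,E,F,G]
After op 3 (rotate(+1)): offset=8, physical=[A,B,C,c,E,F,G,H,I], logical=[I,A,B,C,c,E,F,G,H]
After op 4 (replace(4, 'j')): offset=8, physical=[A,B,C,j,E,F,G,H,I], logical=[I,A,B,C,j,E,F,G,H]
After op 5 (swap(2, 6)): offset=8, physical=[A,F,C,j,E,B,G,H,I], logical=[I,A,F,C,j,E,B,G,H]
After op 6 (swap(6, 5)): offset=8, physical=[A,F,C,j,B,E,G,H,I], logical=[I,A,F,C,j,B,E,G,H]
After op 7 (rotate(-2)): offset=6, physical=[A,F,C,j,B,E,G,H,I], logical=[G,H,I,A,F,C,j,B,E]
After op 8 (swap(7, 1)): offset=6, physical=[A,F,C,j,H,E,G,B,I], logical=[G,B,I,A,F,C,j,H,E]
After op 9 (swap(6, 1)): offset=6, physical=[A,F,C,B,H,E,G,j,I], logical=[G,j,I,A,F,C,B,H,E]
After op 10 (replace(1, 'd')): offset=6, physical=[A,F,C,B,H,E,G,d,I], logical=[G,d,I,A,F,C,B,H,E]
After op 11 (swap(5, 3)): offset=6, physical=[C,F,A,B,H,E,G,d,I], logical=[G,d,I,C,F,A,B,H,E]
After op 12 (replace(8, 'c')): offset=6, physical=[C,F,A,B,H,c,G,d,I], logical=[G,d,I,C,F,A,B,H,c]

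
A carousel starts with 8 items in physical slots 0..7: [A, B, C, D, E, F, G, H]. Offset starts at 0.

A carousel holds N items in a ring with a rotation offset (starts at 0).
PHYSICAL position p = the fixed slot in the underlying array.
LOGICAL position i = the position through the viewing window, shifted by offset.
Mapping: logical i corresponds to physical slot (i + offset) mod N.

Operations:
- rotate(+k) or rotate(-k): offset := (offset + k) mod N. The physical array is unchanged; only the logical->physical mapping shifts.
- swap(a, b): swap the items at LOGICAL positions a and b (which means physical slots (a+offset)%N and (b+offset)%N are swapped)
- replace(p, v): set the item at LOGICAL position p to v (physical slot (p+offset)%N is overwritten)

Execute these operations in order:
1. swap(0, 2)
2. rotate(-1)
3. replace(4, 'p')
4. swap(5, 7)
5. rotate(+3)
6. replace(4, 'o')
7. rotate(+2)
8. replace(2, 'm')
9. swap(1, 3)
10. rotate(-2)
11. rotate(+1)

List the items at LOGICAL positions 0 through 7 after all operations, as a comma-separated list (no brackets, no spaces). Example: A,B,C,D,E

After op 1 (swap(0, 2)): offset=0, physical=[C,B,A,D,E,F,G,H], logical=[C,B,A,D,E,F,G,H]
After op 2 (rotate(-1)): offset=7, physical=[C,B,A,D,E,F,G,H], logical=[H,C,B,A,D,E,F,G]
After op 3 (replace(4, 'p')): offset=7, physical=[C,B,A,p,E,F,G,H], logical=[H,C,B,A,p,E,F,G]
After op 4 (swap(5, 7)): offset=7, physical=[C,B,A,p,G,F,E,H], logical=[H,C,B,A,p,G,F,E]
After op 5 (rotate(+3)): offset=2, physical=[C,B,A,p,G,F,E,H], logical=[A,p,G,F,E,H,C,B]
After op 6 (replace(4, 'o')): offset=2, physical=[C,B,A,p,G,F,o,H], logical=[A,p,G,F,o,H,C,B]
After op 7 (rotate(+2)): offset=4, physical=[C,B,A,p,G,F,o,H], logical=[G,F,o,H,C,B,A,p]
After op 8 (replace(2, 'm')): offset=4, physical=[C,B,A,p,G,F,m,H], logical=[G,F,m,H,C,B,A,p]
After op 9 (swap(1, 3)): offset=4, physical=[C,B,A,p,G,H,m,F], logical=[G,H,m,F,C,B,A,p]
After op 10 (rotate(-2)): offset=2, physical=[C,B,A,p,G,H,m,F], logical=[A,p,G,H,m,F,C,B]
After op 11 (rotate(+1)): offset=3, physical=[C,B,A,p,G,H,m,F], logical=[p,G,H,m,F,C,B,A]

Answer: p,G,H,m,F,C,B,A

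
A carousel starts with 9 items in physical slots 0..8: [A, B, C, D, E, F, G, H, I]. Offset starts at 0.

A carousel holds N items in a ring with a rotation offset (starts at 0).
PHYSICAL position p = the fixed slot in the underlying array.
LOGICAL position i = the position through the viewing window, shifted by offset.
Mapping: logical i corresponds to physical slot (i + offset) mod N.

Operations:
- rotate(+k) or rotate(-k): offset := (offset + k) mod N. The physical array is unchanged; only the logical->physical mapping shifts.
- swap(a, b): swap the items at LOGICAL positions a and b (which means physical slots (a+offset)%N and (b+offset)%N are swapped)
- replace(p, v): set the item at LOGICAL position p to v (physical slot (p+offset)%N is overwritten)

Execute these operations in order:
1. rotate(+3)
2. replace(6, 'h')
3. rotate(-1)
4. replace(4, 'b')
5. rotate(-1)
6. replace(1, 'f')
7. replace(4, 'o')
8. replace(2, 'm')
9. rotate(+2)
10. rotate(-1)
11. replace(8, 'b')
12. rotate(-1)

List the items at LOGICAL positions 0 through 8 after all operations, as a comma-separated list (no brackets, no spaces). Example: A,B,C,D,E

Answer: b,f,m,E,o,b,H,I,h

Derivation:
After op 1 (rotate(+3)): offset=3, physical=[A,B,C,D,E,F,G,H,I], logical=[D,E,F,G,H,I,A,B,C]
After op 2 (replace(6, 'h')): offset=3, physical=[h,B,C,D,E,F,G,H,I], logical=[D,E,F,G,H,I,h,B,C]
After op 3 (rotate(-1)): offset=2, physical=[h,B,C,D,E,F,G,H,I], logical=[C,D,E,F,G,H,I,h,B]
After op 4 (replace(4, 'b')): offset=2, physical=[h,B,C,D,E,F,b,H,I], logical=[C,D,E,F,b,H,I,h,B]
After op 5 (rotate(-1)): offset=1, physical=[h,B,C,D,E,F,b,H,I], logical=[B,C,D,E,F,b,H,I,h]
After op 6 (replace(1, 'f')): offset=1, physical=[h,B,f,D,E,F,b,H,I], logical=[B,f,D,E,F,b,H,I,h]
After op 7 (replace(4, 'o')): offset=1, physical=[h,B,f,D,E,o,b,H,I], logical=[B,f,D,E,o,b,H,I,h]
After op 8 (replace(2, 'm')): offset=1, physical=[h,B,f,m,E,o,b,H,I], logical=[B,f,m,E,o,b,H,I,h]
After op 9 (rotate(+2)): offset=3, physical=[h,B,f,m,E,o,b,H,I], logical=[m,E,o,b,H,I,h,B,f]
After op 10 (rotate(-1)): offset=2, physical=[h,B,f,m,E,o,b,H,I], logical=[f,m,E,o,b,H,I,h,B]
After op 11 (replace(8, 'b')): offset=2, physical=[h,b,f,m,E,o,b,H,I], logical=[f,m,E,o,b,H,I,h,b]
After op 12 (rotate(-1)): offset=1, physical=[h,b,f,m,E,o,b,H,I], logical=[b,f,m,E,o,b,H,I,h]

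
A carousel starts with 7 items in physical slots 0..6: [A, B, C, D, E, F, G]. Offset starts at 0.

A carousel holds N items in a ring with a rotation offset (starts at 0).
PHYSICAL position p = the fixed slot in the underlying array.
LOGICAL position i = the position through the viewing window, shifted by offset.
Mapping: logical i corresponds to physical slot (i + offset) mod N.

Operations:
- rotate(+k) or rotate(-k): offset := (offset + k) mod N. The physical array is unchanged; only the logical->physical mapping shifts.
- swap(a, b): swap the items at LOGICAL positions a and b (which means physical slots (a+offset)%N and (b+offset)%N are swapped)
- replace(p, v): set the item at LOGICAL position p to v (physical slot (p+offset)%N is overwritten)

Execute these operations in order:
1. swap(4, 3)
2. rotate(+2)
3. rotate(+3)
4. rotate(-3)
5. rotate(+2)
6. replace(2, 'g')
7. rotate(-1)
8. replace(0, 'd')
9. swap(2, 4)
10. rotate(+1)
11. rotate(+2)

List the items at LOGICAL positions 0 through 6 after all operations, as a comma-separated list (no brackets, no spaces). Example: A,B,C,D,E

After op 1 (swap(4, 3)): offset=0, physical=[A,B,C,E,D,F,G], logical=[A,B,C,E,D,F,G]
After op 2 (rotate(+2)): offset=2, physical=[A,B,C,E,D,F,G], logical=[C,E,D,F,G,A,B]
After op 3 (rotate(+3)): offset=5, physical=[A,B,C,E,D,F,G], logical=[F,G,A,B,C,E,D]
After op 4 (rotate(-3)): offset=2, physical=[A,B,C,E,D,F,G], logical=[C,E,D,F,G,A,B]
After op 5 (rotate(+2)): offset=4, physical=[A,B,C,E,D,F,G], logical=[D,F,G,A,B,C,E]
After op 6 (replace(2, 'g')): offset=4, physical=[A,B,C,E,D,F,g], logical=[D,F,g,A,B,C,E]
After op 7 (rotate(-1)): offset=3, physical=[A,B,C,E,D,F,g], logical=[E,D,F,g,A,B,C]
After op 8 (replace(0, 'd')): offset=3, physical=[A,B,C,d,D,F,g], logical=[d,D,F,g,A,B,C]
After op 9 (swap(2, 4)): offset=3, physical=[F,B,C,d,D,A,g], logical=[d,D,A,g,F,B,C]
After op 10 (rotate(+1)): offset=4, physical=[F,B,C,d,D,A,g], logical=[D,A,g,F,B,C,d]
After op 11 (rotate(+2)): offset=6, physical=[F,B,C,d,D,A,g], logical=[g,F,B,C,d,D,A]

Answer: g,F,B,C,d,D,A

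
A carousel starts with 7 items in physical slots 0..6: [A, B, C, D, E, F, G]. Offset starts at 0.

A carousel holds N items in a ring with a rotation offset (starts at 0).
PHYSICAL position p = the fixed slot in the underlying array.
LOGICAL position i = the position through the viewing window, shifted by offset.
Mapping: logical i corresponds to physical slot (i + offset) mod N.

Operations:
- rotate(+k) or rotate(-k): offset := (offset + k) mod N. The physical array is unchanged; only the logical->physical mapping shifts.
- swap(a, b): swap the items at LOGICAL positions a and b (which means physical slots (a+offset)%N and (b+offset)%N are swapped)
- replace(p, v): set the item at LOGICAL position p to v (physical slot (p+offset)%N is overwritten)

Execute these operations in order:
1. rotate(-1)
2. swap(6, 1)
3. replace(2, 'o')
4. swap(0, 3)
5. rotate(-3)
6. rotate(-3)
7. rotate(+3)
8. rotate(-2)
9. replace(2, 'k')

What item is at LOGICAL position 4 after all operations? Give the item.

Answer: A

Derivation:
After op 1 (rotate(-1)): offset=6, physical=[A,B,C,D,E,F,G], logical=[G,A,B,C,D,E,F]
After op 2 (swap(6, 1)): offset=6, physical=[F,B,C,D,E,A,G], logical=[G,F,B,C,D,E,A]
After op 3 (replace(2, 'o')): offset=6, physical=[F,o,C,D,E,A,G], logical=[G,F,o,C,D,E,A]
After op 4 (swap(0, 3)): offset=6, physical=[F,o,G,D,E,A,C], logical=[C,F,o,G,D,E,A]
After op 5 (rotate(-3)): offset=3, physical=[F,o,G,D,E,A,C], logical=[D,E,A,C,F,o,G]
After op 6 (rotate(-3)): offset=0, physical=[F,o,G,D,E,A,C], logical=[F,o,G,D,E,A,C]
After op 7 (rotate(+3)): offset=3, physical=[F,o,G,D,E,A,C], logical=[D,E,A,C,F,o,G]
After op 8 (rotate(-2)): offset=1, physical=[F,o,G,D,E,A,C], logical=[o,G,D,E,A,C,F]
After op 9 (replace(2, 'k')): offset=1, physical=[F,o,G,k,E,A,C], logical=[o,G,k,E,A,C,F]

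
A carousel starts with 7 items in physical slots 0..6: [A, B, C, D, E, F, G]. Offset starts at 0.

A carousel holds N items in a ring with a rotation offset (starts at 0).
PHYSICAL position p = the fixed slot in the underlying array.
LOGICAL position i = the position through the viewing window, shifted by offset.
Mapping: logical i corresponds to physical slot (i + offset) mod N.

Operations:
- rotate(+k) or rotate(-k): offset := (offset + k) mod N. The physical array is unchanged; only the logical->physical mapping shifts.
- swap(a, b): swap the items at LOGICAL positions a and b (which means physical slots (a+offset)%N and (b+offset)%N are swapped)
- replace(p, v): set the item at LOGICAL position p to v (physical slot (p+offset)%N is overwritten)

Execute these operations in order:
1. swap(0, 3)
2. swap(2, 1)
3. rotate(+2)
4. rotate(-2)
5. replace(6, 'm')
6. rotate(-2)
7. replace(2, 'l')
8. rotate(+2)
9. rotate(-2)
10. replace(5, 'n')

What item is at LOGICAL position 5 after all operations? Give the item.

Answer: n

Derivation:
After op 1 (swap(0, 3)): offset=0, physical=[D,B,C,A,E,F,G], logical=[D,B,C,A,E,F,G]
After op 2 (swap(2, 1)): offset=0, physical=[D,C,B,A,E,F,G], logical=[D,C,B,A,E,F,G]
After op 3 (rotate(+2)): offset=2, physical=[D,C,B,A,E,F,G], logical=[B,A,E,F,G,D,C]
After op 4 (rotate(-2)): offset=0, physical=[D,C,B,A,E,F,G], logical=[D,C,B,A,E,F,G]
After op 5 (replace(6, 'm')): offset=0, physical=[D,C,B,A,E,F,m], logical=[D,C,B,A,E,F,m]
After op 6 (rotate(-2)): offset=5, physical=[D,C,B,A,E,F,m], logical=[F,m,D,C,B,A,E]
After op 7 (replace(2, 'l')): offset=5, physical=[l,C,B,A,E,F,m], logical=[F,m,l,C,B,A,E]
After op 8 (rotate(+2)): offset=0, physical=[l,C,B,A,E,F,m], logical=[l,C,B,A,E,F,m]
After op 9 (rotate(-2)): offset=5, physical=[l,C,B,A,E,F,m], logical=[F,m,l,C,B,A,E]
After op 10 (replace(5, 'n')): offset=5, physical=[l,C,B,n,E,F,m], logical=[F,m,l,C,B,n,E]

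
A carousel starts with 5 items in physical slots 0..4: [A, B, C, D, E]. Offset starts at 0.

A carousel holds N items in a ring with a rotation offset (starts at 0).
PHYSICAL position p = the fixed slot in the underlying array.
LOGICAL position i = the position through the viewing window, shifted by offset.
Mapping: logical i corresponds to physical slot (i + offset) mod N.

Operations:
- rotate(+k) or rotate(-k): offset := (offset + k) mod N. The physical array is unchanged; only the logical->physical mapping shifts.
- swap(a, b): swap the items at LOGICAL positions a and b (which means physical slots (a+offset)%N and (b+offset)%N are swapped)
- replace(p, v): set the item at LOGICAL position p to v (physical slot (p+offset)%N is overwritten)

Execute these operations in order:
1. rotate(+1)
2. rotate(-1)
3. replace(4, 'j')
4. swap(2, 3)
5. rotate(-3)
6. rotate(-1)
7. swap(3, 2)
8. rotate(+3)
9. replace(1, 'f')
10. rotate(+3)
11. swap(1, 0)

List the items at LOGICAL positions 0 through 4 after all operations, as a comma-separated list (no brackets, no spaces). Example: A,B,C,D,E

Answer: j,D,C,f,B

Derivation:
After op 1 (rotate(+1)): offset=1, physical=[A,B,C,D,E], logical=[B,C,D,E,A]
After op 2 (rotate(-1)): offset=0, physical=[A,B,C,D,E], logical=[A,B,C,D,E]
After op 3 (replace(4, 'j')): offset=0, physical=[A,B,C,D,j], logical=[A,B,C,D,j]
After op 4 (swap(2, 3)): offset=0, physical=[A,B,D,C,j], logical=[A,B,D,C,j]
After op 5 (rotate(-3)): offset=2, physical=[A,B,D,C,j], logical=[D,C,j,A,B]
After op 6 (rotate(-1)): offset=1, physical=[A,B,D,C,j], logical=[B,D,C,j,A]
After op 7 (swap(3, 2)): offset=1, physical=[A,B,D,j,C], logical=[B,D,j,C,A]
After op 8 (rotate(+3)): offset=4, physical=[A,B,D,j,C], logical=[C,A,B,D,j]
After op 9 (replace(1, 'f')): offset=4, physical=[f,B,D,j,C], logical=[C,f,B,D,j]
After op 10 (rotate(+3)): offset=2, physical=[f,B,D,j,C], logical=[D,j,C,f,B]
After op 11 (swap(1, 0)): offset=2, physical=[f,B,j,D,C], logical=[j,D,C,f,B]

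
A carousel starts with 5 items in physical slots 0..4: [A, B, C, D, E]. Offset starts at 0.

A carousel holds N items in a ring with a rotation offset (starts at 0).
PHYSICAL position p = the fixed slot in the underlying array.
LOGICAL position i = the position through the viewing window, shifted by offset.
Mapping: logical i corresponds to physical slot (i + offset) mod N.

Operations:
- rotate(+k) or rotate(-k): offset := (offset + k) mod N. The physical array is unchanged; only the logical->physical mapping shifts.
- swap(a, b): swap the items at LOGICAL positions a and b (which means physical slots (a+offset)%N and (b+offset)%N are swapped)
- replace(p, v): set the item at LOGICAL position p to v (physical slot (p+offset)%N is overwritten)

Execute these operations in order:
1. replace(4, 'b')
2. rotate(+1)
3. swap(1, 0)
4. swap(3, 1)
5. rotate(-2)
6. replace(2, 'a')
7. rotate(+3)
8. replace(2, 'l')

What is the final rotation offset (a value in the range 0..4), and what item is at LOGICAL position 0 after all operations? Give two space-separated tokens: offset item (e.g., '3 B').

After op 1 (replace(4, 'b')): offset=0, physical=[A,B,C,D,b], logical=[A,B,C,D,b]
After op 2 (rotate(+1)): offset=1, physical=[A,B,C,D,b], logical=[B,C,D,b,A]
After op 3 (swap(1, 0)): offset=1, physical=[A,C,B,D,b], logical=[C,B,D,b,A]
After op 4 (swap(3, 1)): offset=1, physical=[A,C,b,D,B], logical=[C,b,D,B,A]
After op 5 (rotate(-2)): offset=4, physical=[A,C,b,D,B], logical=[B,A,C,b,D]
After op 6 (replace(2, 'a')): offset=4, physical=[A,a,b,D,B], logical=[B,A,a,b,D]
After op 7 (rotate(+3)): offset=2, physical=[A,a,b,D,B], logical=[b,D,B,A,a]
After op 8 (replace(2, 'l')): offset=2, physical=[A,a,b,D,l], logical=[b,D,l,A,a]

Answer: 2 b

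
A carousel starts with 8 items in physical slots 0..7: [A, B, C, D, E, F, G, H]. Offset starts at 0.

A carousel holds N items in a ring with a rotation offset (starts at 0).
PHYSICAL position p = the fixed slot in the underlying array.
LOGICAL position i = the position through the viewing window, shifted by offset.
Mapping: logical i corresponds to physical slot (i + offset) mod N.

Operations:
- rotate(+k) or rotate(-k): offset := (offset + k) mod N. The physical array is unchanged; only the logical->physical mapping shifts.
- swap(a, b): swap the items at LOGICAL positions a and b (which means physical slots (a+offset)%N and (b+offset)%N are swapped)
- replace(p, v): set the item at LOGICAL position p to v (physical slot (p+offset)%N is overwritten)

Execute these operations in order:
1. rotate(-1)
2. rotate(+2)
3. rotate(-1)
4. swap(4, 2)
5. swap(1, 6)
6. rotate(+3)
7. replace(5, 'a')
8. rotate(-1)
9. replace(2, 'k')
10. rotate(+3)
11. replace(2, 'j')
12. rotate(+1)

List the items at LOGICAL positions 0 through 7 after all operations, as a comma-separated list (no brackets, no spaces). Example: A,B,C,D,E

After op 1 (rotate(-1)): offset=7, physical=[A,B,C,D,E,F,G,H], logical=[H,A,B,C,D,E,F,G]
After op 2 (rotate(+2)): offset=1, physical=[A,B,C,D,E,F,G,H], logical=[B,C,D,E,F,G,H,A]
After op 3 (rotate(-1)): offset=0, physical=[A,B,C,D,E,F,G,H], logical=[A,B,C,D,E,F,G,H]
After op 4 (swap(4, 2)): offset=0, physical=[A,B,E,D,C,F,G,H], logical=[A,B,E,D,C,F,G,H]
After op 5 (swap(1, 6)): offset=0, physical=[A,G,E,D,C,F,B,H], logical=[A,G,E,D,C,F,B,H]
After op 6 (rotate(+3)): offset=3, physical=[A,G,E,D,C,F,B,H], logical=[D,C,F,B,H,A,G,E]
After op 7 (replace(5, 'a')): offset=3, physical=[a,G,E,D,C,F,B,H], logical=[D,C,F,B,H,a,G,E]
After op 8 (rotate(-1)): offset=2, physical=[a,G,E,D,C,F,B,H], logical=[E,D,C,F,B,H,a,G]
After op 9 (replace(2, 'k')): offset=2, physical=[a,G,E,D,k,F,B,H], logical=[E,D,k,F,B,H,a,G]
After op 10 (rotate(+3)): offset=5, physical=[a,G,E,D,k,F,B,H], logical=[F,B,H,a,G,E,D,k]
After op 11 (replace(2, 'j')): offset=5, physical=[a,G,E,D,k,F,B,j], logical=[F,B,j,a,G,E,D,k]
After op 12 (rotate(+1)): offset=6, physical=[a,G,E,D,k,F,B,j], logical=[B,j,a,G,E,D,k,F]

Answer: B,j,a,G,E,D,k,F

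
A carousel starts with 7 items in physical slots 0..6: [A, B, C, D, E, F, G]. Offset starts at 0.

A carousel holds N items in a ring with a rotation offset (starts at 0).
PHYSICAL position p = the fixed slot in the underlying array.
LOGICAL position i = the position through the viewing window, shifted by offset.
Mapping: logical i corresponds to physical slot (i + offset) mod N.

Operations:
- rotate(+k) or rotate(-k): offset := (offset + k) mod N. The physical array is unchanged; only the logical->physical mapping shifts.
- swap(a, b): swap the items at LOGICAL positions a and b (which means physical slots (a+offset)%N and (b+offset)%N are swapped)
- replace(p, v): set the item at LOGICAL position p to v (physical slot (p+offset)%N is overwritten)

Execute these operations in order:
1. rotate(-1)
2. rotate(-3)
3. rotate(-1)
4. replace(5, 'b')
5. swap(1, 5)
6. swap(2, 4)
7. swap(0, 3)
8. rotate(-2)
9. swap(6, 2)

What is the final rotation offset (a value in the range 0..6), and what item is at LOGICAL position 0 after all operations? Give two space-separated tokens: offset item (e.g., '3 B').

After op 1 (rotate(-1)): offset=6, physical=[A,B,C,D,E,F,G], logical=[G,A,B,C,D,E,F]
After op 2 (rotate(-3)): offset=3, physical=[A,B,C,D,E,F,G], logical=[D,E,F,G,A,B,C]
After op 3 (rotate(-1)): offset=2, physical=[A,B,C,D,E,F,G], logical=[C,D,E,F,G,A,B]
After op 4 (replace(5, 'b')): offset=2, physical=[b,B,C,D,E,F,G], logical=[C,D,E,F,G,b,B]
After op 5 (swap(1, 5)): offset=2, physical=[D,B,C,b,E,F,G], logical=[C,b,E,F,G,D,B]
After op 6 (swap(2, 4)): offset=2, physical=[D,B,C,b,G,F,E], logical=[C,b,G,F,E,D,B]
After op 7 (swap(0, 3)): offset=2, physical=[D,B,F,b,G,C,E], logical=[F,b,G,C,E,D,B]
After op 8 (rotate(-2)): offset=0, physical=[D,B,F,b,G,C,E], logical=[D,B,F,b,G,C,E]
After op 9 (swap(6, 2)): offset=0, physical=[D,B,E,b,G,C,F], logical=[D,B,E,b,G,C,F]

Answer: 0 D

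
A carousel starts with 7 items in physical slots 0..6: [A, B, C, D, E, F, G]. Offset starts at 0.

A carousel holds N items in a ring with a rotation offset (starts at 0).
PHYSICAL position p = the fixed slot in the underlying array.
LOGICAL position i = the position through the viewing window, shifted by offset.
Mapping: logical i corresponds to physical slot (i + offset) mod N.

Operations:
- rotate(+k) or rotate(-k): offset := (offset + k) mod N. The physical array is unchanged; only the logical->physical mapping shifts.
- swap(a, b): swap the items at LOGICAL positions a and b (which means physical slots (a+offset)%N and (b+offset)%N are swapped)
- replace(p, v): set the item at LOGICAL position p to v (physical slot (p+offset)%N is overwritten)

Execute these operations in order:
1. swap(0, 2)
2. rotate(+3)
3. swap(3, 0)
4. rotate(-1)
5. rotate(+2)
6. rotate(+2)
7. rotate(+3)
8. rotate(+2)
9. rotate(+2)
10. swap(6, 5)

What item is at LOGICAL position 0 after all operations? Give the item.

Answer: D

Derivation:
After op 1 (swap(0, 2)): offset=0, physical=[C,B,A,D,E,F,G], logical=[C,B,A,D,E,F,G]
After op 2 (rotate(+3)): offset=3, physical=[C,B,A,D,E,F,G], logical=[D,E,F,G,C,B,A]
After op 3 (swap(3, 0)): offset=3, physical=[C,B,A,G,E,F,D], logical=[G,E,F,D,C,B,A]
After op 4 (rotate(-1)): offset=2, physical=[C,B,A,G,E,F,D], logical=[A,G,E,F,D,C,B]
After op 5 (rotate(+2)): offset=4, physical=[C,B,A,G,E,F,D], logical=[E,F,D,C,B,A,G]
After op 6 (rotate(+2)): offset=6, physical=[C,B,A,G,E,F,D], logical=[D,C,B,A,G,E,F]
After op 7 (rotate(+3)): offset=2, physical=[C,B,A,G,E,F,D], logical=[A,G,E,F,D,C,B]
After op 8 (rotate(+2)): offset=4, physical=[C,B,A,G,E,F,D], logical=[E,F,D,C,B,A,G]
After op 9 (rotate(+2)): offset=6, physical=[C,B,A,G,E,F,D], logical=[D,C,B,A,G,E,F]
After op 10 (swap(6, 5)): offset=6, physical=[C,B,A,G,F,E,D], logical=[D,C,B,A,G,F,E]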